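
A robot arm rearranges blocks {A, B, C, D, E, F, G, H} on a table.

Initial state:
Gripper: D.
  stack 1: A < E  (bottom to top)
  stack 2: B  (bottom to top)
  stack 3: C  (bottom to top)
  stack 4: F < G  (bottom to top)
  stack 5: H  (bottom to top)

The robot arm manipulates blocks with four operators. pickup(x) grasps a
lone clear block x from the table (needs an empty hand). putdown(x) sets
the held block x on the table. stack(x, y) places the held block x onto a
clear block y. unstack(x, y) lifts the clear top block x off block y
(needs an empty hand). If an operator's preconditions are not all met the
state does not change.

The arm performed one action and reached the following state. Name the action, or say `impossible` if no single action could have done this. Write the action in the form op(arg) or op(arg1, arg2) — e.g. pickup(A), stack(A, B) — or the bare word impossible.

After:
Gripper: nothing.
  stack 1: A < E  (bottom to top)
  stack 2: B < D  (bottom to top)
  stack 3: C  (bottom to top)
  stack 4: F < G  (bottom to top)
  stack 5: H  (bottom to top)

target: towers=[A/E; B/D; C; F/G; H] holding=-
        putdown(D) → towers=[A/E; B; C; D; F/G; H] holding=-
       stack(D, G) → towers=[A/E; B; C; F/G/D; H] holding=-
       stack(D, E) → towers=[A/E/D; B; C; F/G; H] holding=-
       stack(D, H) → towers=[A/E; B; C; F/G; H/D] holding=-
       stack(D, B) → towers=[A/E; B/D; C; F/G; H] holding=-  ← match
       stack(D, C) → towers=[A/E; B; C/D; F/G; H] holding=-

stack(D, B)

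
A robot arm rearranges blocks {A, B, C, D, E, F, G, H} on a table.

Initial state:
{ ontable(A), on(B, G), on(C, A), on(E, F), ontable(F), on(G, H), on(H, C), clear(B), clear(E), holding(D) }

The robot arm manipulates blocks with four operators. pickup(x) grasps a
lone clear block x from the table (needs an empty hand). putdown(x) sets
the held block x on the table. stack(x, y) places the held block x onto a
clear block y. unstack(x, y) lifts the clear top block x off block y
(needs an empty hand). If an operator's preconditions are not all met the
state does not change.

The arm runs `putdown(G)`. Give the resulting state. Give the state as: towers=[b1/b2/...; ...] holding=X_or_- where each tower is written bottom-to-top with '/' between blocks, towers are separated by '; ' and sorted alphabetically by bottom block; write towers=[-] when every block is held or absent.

before: towers=[A/C/H/G/B; F/E] holding=D
pre[putdown(G)]: holding(G) no
holding(G) unmet → putdown(G) is a no-op
after:  towers=[A/C/H/G/B; F/E] holding=D

towers=[A/C/H/G/B; F/E] holding=D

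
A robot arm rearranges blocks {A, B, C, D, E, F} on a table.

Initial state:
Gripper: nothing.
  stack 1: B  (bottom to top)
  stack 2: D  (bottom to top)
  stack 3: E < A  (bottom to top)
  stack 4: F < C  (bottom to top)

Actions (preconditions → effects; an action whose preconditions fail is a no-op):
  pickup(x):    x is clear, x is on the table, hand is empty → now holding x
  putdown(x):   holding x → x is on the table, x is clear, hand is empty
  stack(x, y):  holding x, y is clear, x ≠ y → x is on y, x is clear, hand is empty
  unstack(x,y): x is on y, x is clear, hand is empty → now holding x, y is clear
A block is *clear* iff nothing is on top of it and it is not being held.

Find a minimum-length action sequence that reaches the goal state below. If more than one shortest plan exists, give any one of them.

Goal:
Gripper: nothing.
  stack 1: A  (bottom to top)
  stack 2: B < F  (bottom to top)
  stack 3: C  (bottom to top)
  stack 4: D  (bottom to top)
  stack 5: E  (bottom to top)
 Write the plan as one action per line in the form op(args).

step 1 (unstack(A, E)): towers=[B; D; E; F/C] holding=A
step 2 (putdown(A)): towers=[A; B; D; E; F/C] holding=-
step 3 (unstack(C, F)): towers=[A; B; D; E; F] holding=C
step 4 (putdown(C)): towers=[A; B; C; D; E; F] holding=-
step 5 (pickup(F)): towers=[A; B; C; D; E] holding=F
step 6 (stack(F, B)): towers=[A; B/F; C; D; E] holding=-
goal check: towers=[A; B/F; C; D; E] holding=- — reached (length 6, optimal by BFS)

unstack(A, E)
putdown(A)
unstack(C, F)
putdown(C)
pickup(F)
stack(F, B)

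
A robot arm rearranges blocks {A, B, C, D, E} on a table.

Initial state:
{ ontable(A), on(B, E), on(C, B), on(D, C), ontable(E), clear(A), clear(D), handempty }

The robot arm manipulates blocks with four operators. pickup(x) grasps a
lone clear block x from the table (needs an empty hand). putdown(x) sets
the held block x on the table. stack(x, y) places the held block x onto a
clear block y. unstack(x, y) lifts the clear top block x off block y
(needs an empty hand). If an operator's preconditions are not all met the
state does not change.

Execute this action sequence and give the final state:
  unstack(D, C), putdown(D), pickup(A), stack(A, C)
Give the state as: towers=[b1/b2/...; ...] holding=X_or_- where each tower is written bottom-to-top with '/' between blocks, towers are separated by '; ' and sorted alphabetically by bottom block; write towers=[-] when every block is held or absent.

towers=[D; E/B/C/A] holding=-

step 1 (unstack(D, C)): towers=[A; E/B/C] holding=D
step 2 (putdown(D)): towers=[A; D; E/B/C] holding=-
step 3 (pickup(A)): towers=[D; E/B/C] holding=A
step 4 (stack(A, C)): towers=[D; E/B/C/A] holding=-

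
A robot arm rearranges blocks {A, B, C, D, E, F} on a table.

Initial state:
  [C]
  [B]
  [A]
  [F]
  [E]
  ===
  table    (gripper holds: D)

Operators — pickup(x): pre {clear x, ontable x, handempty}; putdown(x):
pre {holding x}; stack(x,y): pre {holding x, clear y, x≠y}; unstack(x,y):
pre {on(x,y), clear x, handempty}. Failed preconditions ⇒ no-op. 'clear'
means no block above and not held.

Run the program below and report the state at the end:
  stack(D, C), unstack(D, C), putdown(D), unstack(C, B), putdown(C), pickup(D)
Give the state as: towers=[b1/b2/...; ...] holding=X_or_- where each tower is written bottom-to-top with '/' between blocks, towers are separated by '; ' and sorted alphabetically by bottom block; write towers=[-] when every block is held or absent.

towers=[C; E/F/A/B] holding=D

step 1 (stack(D, C)): towers=[E/F/A/B/C/D] holding=-
step 2 (unstack(D, C)): towers=[E/F/A/B/C] holding=D
step 3 (putdown(D)): towers=[D; E/F/A/B/C] holding=-
step 4 (unstack(C, B)): towers=[D; E/F/A/B] holding=C
step 5 (putdown(C)): towers=[C; D; E/F/A/B] holding=-
step 6 (pickup(D)): towers=[C; E/F/A/B] holding=D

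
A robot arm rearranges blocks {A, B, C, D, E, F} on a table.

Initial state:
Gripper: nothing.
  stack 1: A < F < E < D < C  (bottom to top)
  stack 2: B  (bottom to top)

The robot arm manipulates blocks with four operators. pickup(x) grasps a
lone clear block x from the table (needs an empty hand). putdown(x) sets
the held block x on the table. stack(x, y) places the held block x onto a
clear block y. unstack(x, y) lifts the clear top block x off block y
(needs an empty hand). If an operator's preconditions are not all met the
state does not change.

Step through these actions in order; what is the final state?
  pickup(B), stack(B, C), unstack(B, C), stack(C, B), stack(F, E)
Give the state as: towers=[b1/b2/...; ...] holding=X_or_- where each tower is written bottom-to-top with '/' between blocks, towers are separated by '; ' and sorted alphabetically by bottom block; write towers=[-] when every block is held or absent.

towers=[A/F/E/D/C] holding=B

step 1 (pickup(B)): towers=[A/F/E/D/C] holding=B
step 2 (stack(B, C)): towers=[A/F/E/D/C/B] holding=-
step 3 (unstack(B, C)): towers=[A/F/E/D/C] holding=B
step 4 (stack(C, B)) [no-op]: towers=[A/F/E/D/C] holding=B
step 5 (stack(F, E)) [no-op]: towers=[A/F/E/D/C] holding=B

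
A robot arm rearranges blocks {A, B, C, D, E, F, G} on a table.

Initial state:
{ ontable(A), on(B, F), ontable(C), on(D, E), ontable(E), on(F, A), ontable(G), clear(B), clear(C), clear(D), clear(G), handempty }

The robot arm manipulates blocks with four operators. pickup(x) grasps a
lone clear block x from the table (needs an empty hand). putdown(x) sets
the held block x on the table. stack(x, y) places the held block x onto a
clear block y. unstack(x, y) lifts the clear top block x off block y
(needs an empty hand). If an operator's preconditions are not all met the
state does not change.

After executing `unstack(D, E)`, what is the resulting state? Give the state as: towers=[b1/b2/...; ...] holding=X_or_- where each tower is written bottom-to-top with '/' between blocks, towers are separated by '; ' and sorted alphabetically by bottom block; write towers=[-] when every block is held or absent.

towers=[A/F/B; C; E; G] holding=D

before: towers=[A/F/B; C; E/D; G] holding=-
pre[unstack(D, E)]: on(D,E) ok, clear(D) ok, handempty ok
all met → apply unstack(D, E)
after:  towers=[A/F/B; C; E; G] holding=D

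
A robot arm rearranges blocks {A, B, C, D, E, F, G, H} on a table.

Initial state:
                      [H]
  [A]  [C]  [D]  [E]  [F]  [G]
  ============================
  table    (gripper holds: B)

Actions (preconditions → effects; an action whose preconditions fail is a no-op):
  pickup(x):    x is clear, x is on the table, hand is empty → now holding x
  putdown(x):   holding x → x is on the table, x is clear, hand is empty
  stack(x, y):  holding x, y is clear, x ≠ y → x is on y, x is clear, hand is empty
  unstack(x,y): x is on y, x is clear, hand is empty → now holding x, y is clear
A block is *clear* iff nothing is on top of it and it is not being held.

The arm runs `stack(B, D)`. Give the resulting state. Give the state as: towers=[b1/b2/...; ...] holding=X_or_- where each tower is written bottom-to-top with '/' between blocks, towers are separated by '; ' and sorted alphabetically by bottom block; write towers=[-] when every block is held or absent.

towers=[A; C; D/B; E; F/H; G] holding=-

before: towers=[A; C; D; E; F/H; G] holding=B
pre[stack(B, D)]: holding(B) yes, clear(D) yes, B≠D yes
all met → apply stack(B, D)
after:  towers=[A; C; D/B; E; F/H; G] holding=-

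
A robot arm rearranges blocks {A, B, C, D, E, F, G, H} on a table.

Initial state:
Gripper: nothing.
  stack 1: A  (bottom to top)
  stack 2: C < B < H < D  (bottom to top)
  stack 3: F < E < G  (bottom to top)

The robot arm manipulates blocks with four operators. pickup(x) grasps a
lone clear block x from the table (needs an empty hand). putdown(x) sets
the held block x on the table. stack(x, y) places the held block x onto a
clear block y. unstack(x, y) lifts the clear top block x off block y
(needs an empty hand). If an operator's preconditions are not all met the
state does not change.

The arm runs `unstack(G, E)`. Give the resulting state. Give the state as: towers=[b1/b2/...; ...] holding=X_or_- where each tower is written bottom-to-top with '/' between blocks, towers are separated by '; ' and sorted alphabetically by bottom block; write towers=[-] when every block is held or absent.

before: towers=[A; C/B/H/D; F/E/G] holding=-
pre[unstack(G, E)]: on(G,E) yes, clear(G) yes, handempty yes
all met → apply unstack(G, E)
after:  towers=[A; C/B/H/D; F/E] holding=G

towers=[A; C/B/H/D; F/E] holding=G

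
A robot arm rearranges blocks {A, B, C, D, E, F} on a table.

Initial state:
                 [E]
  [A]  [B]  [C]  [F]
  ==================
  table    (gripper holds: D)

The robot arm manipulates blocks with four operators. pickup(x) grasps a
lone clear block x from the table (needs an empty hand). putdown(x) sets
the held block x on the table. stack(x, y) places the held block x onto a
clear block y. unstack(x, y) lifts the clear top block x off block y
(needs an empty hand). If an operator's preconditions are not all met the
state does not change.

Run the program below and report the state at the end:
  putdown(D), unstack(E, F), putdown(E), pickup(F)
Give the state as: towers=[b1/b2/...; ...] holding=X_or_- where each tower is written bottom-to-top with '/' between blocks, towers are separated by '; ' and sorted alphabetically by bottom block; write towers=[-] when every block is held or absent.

step 1 (putdown(D)): towers=[A; B; C; D; F/E] holding=-
step 2 (unstack(E, F)): towers=[A; B; C; D; F] holding=E
step 3 (putdown(E)): towers=[A; B; C; D; E; F] holding=-
step 4 (pickup(F)): towers=[A; B; C; D; E] holding=F

towers=[A; B; C; D; E] holding=F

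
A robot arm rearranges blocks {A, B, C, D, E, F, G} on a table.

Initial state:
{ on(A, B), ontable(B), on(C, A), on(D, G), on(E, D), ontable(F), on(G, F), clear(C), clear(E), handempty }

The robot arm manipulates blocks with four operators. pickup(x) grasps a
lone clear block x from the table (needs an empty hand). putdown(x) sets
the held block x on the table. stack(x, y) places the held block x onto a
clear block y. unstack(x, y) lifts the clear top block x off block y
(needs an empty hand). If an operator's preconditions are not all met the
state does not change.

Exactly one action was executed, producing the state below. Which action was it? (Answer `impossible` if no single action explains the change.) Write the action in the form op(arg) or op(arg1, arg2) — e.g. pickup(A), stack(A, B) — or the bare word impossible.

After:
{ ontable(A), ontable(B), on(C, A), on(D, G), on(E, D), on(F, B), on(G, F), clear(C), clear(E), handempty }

target: towers=[A/C; B/F/G/D/E] holding=-
     unstack(E, D) → towers=[B/A/C; F/G/D] holding=E
     unstack(C, A) → towers=[B/A; F/G/D/E] holding=C
none of the 2 applicable actions match → impossible

impossible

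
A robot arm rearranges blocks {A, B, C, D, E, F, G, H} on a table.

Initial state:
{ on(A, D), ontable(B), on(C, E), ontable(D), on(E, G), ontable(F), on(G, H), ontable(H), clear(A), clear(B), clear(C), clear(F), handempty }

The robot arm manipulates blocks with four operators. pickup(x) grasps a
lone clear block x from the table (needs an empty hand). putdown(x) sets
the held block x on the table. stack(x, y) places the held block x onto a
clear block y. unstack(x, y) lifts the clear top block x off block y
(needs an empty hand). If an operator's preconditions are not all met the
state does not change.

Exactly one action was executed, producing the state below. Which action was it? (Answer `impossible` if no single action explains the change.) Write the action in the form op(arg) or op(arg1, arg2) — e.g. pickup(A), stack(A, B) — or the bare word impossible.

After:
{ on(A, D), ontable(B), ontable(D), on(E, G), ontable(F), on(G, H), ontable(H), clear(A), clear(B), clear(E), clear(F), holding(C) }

unstack(C, E)

target: towers=[B; D/A; F; H/G/E] holding=C
     unstack(A, D) → towers=[B; D; F; H/G/E/C] holding=A
         pickup(B) → towers=[D/A; F; H/G/E/C] holding=B
         pickup(F) → towers=[B; D/A; H/G/E/C] holding=F
     unstack(C, E) → towers=[B; D/A; F; H/G/E] holding=C  ← match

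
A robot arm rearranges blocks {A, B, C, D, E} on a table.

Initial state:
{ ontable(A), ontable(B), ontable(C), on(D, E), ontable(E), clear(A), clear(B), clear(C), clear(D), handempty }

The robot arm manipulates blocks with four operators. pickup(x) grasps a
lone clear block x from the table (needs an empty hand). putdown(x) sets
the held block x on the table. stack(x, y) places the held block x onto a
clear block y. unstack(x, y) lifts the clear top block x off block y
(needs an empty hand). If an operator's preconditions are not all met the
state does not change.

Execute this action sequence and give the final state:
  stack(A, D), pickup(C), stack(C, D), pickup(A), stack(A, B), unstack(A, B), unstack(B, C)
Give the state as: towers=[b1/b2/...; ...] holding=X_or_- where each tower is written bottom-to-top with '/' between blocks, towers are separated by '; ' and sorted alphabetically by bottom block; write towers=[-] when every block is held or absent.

step 1 (stack(A, D)) [no-op]: towers=[A; B; C; E/D] holding=-
step 2 (pickup(C)): towers=[A; B; E/D] holding=C
step 3 (stack(C, D)): towers=[A; B; E/D/C] holding=-
step 4 (pickup(A)): towers=[B; E/D/C] holding=A
step 5 (stack(A, B)): towers=[B/A; E/D/C] holding=-
step 6 (unstack(A, B)): towers=[B; E/D/C] holding=A
step 7 (unstack(B, C)) [no-op]: towers=[B; E/D/C] holding=A

towers=[B; E/D/C] holding=A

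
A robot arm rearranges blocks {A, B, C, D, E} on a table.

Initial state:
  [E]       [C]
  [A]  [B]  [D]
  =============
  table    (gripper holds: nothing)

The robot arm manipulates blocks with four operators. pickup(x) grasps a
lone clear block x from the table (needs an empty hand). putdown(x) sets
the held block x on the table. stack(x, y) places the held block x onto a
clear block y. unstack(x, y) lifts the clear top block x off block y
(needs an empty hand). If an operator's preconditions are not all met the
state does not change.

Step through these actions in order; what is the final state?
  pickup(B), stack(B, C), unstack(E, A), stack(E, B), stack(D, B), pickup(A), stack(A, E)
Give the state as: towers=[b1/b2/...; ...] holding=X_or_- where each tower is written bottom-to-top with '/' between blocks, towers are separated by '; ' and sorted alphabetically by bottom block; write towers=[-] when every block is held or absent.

step 1 (pickup(B)): towers=[A/E; D/C] holding=B
step 2 (stack(B, C)): towers=[A/E; D/C/B] holding=-
step 3 (unstack(E, A)): towers=[A; D/C/B] holding=E
step 4 (stack(E, B)): towers=[A; D/C/B/E] holding=-
step 5 (stack(D, B)) [no-op]: towers=[A; D/C/B/E] holding=-
step 6 (pickup(A)): towers=[D/C/B/E] holding=A
step 7 (stack(A, E)): towers=[D/C/B/E/A] holding=-

towers=[D/C/B/E/A] holding=-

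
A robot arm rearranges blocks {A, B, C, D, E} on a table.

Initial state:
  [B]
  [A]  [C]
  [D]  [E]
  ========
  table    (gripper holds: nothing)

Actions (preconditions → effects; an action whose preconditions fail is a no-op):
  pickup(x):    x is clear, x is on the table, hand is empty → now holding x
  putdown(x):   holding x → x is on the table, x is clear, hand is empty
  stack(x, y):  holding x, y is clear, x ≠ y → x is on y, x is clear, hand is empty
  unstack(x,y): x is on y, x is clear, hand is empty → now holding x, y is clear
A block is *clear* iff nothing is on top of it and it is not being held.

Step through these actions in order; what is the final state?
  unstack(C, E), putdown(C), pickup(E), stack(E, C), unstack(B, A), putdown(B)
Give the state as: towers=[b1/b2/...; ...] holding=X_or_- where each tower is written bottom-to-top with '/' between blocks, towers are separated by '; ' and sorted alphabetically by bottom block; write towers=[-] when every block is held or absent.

step 1 (unstack(C, E)): towers=[D/A/B; E] holding=C
step 2 (putdown(C)): towers=[C; D/A/B; E] holding=-
step 3 (pickup(E)): towers=[C; D/A/B] holding=E
step 4 (stack(E, C)): towers=[C/E; D/A/B] holding=-
step 5 (unstack(B, A)): towers=[C/E; D/A] holding=B
step 6 (putdown(B)): towers=[B; C/E; D/A] holding=-

towers=[B; C/E; D/A] holding=-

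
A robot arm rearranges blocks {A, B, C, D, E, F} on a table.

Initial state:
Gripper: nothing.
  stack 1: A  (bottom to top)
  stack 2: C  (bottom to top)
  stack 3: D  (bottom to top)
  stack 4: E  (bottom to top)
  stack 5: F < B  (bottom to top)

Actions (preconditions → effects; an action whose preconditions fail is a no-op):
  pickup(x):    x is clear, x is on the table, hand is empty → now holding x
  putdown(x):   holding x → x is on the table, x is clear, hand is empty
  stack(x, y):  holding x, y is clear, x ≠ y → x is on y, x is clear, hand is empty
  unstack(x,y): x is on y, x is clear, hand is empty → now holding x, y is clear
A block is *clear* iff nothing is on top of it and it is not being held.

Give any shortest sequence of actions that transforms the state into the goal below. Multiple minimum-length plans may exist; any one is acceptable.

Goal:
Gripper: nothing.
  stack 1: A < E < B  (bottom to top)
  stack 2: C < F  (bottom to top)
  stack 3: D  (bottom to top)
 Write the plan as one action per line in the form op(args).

pickup(E)
stack(E, A)
unstack(B, F)
stack(B, E)
pickup(F)
stack(F, C)

step 1 (pickup(E)): towers=[A; C; D; F/B] holding=E
step 2 (stack(E, A)): towers=[A/E; C; D; F/B] holding=-
step 3 (unstack(B, F)): towers=[A/E; C; D; F] holding=B
step 4 (stack(B, E)): towers=[A/E/B; C; D; F] holding=-
step 5 (pickup(F)): towers=[A/E/B; C; D] holding=F
step 6 (stack(F, C)): towers=[A/E/B; C/F; D] holding=-
goal check: towers=[A/E/B; C/F; D] holding=- — reached (length 6, optimal by BFS)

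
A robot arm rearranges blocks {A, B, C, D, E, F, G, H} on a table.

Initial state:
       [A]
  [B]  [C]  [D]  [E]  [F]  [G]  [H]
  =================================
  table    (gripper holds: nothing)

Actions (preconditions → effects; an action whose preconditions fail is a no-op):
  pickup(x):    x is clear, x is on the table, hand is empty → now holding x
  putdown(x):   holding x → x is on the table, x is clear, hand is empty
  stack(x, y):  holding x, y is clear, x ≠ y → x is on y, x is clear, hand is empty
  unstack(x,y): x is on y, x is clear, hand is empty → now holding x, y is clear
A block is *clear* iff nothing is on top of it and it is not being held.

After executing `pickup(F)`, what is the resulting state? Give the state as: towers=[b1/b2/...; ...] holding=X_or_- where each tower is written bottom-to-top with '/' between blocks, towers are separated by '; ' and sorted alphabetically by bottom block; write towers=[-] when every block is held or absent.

before: towers=[B; C/A; D; E; F; G; H] holding=-
pre[pickup(F)]: clear(F) ✓, ontable(F) ✓, handempty ✓
all met → apply pickup(F)
after:  towers=[B; C/A; D; E; G; H] holding=F

towers=[B; C/A; D; E; G; H] holding=F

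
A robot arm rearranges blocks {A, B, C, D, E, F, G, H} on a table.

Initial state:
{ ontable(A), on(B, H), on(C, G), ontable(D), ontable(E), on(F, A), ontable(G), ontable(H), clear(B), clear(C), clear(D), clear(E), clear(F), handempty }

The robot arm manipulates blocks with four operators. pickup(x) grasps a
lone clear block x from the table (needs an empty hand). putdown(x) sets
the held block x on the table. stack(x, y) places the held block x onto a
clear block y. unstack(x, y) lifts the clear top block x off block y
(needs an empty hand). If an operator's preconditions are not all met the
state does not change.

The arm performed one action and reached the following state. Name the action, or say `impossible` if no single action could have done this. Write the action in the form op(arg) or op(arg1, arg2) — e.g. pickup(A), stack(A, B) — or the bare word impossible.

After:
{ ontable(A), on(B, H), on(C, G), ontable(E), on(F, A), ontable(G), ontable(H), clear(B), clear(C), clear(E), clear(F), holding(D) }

pickup(D)

target: towers=[A/F; E; G/C; H/B] holding=D
         pickup(E) → towers=[A/F; D; G/C; H/B] holding=E
     unstack(B, H) → towers=[A/F; D; E; G/C; H] holding=B
     unstack(F, A) → towers=[A; D; E; G/C; H/B] holding=F
         pickup(D) → towers=[A/F; E; G/C; H/B] holding=D  ← match
     unstack(C, G) → towers=[A/F; D; E; G; H/B] holding=C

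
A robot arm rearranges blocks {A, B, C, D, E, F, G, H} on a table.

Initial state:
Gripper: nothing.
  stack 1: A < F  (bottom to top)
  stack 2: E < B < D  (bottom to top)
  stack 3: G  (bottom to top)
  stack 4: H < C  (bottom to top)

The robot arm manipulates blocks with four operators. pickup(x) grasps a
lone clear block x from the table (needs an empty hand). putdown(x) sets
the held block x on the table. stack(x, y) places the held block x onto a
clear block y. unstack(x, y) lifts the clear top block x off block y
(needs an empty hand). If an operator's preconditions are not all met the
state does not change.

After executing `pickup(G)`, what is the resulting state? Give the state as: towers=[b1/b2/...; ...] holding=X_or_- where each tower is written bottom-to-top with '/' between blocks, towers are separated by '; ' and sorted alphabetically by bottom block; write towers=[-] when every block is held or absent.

before: towers=[A/F; E/B/D; G; H/C] holding=-
pre[pickup(G)]: clear(G) ok, ontable(G) ok, handempty ok
all met → apply pickup(G)
after:  towers=[A/F; E/B/D; H/C] holding=G

towers=[A/F; E/B/D; H/C] holding=G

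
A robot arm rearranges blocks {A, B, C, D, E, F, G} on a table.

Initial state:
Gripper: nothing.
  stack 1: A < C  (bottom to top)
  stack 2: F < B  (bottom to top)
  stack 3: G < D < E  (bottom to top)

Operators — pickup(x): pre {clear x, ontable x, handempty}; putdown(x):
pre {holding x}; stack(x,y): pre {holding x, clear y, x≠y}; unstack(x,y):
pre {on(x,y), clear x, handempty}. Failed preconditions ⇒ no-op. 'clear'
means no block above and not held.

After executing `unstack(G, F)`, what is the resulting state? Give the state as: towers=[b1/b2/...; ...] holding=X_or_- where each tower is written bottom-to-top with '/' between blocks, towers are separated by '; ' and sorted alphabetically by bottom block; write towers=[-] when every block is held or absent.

before: towers=[A/C; F/B; G/D/E] holding=-
pre[unstack(G, F)]: on(G,F) fail, clear(G) fail, handempty ok
on(G,F), clear(G) unmet → unstack(G, F) is a no-op
after:  towers=[A/C; F/B; G/D/E] holding=-

towers=[A/C; F/B; G/D/E] holding=-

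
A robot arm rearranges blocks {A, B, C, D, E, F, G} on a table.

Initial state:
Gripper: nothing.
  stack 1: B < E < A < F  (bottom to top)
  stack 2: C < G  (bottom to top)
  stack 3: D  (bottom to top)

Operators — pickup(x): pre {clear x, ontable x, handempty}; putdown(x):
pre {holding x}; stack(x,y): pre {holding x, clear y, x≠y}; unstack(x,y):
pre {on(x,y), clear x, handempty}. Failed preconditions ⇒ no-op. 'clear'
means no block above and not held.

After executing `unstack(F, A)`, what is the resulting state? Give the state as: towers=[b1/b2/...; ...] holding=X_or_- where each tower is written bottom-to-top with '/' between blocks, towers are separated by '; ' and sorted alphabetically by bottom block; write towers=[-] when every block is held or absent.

towers=[B/E/A; C/G; D] holding=F

before: towers=[B/E/A/F; C/G; D] holding=-
pre[unstack(F, A)]: on(F,A) yes, clear(F) yes, handempty yes
all met → apply unstack(F, A)
after:  towers=[B/E/A; C/G; D] holding=F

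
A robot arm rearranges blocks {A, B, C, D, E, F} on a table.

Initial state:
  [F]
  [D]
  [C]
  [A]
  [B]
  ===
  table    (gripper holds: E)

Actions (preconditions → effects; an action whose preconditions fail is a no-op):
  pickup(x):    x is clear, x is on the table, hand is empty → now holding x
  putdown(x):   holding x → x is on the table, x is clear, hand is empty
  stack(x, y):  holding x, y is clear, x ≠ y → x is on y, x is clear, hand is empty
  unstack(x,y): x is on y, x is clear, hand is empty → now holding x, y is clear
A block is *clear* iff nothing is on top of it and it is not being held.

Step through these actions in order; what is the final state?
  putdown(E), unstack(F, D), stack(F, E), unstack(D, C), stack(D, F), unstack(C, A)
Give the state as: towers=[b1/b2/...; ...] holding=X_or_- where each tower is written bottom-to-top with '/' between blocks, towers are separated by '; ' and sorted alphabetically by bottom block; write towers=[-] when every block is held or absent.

towers=[B/A; E/F/D] holding=C

step 1 (putdown(E)): towers=[B/A/C/D/F; E] holding=-
step 2 (unstack(F, D)): towers=[B/A/C/D; E] holding=F
step 3 (stack(F, E)): towers=[B/A/C/D; E/F] holding=-
step 4 (unstack(D, C)): towers=[B/A/C; E/F] holding=D
step 5 (stack(D, F)): towers=[B/A/C; E/F/D] holding=-
step 6 (unstack(C, A)): towers=[B/A; E/F/D] holding=C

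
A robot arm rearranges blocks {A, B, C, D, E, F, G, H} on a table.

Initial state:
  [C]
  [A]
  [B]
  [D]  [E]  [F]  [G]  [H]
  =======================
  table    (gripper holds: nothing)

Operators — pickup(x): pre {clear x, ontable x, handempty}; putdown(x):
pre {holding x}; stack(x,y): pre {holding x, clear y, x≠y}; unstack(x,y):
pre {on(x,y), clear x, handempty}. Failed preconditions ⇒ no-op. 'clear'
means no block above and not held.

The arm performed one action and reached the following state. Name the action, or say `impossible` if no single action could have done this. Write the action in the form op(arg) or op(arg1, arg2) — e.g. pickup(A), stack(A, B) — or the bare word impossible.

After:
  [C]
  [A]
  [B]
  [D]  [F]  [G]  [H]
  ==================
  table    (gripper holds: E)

target: towers=[D/B/A/C; F; G; H] holding=E
         pickup(G) → towers=[D/B/A/C; E; F; H] holding=G
         pickup(E) → towers=[D/B/A/C; F; G; H] holding=E  ← match
         pickup(H) → towers=[D/B/A/C; E; F; G] holding=H
         pickup(F) → towers=[D/B/A/C; E; G; H] holding=F
     unstack(C, A) → towers=[D/B/A; E; F; G; H] holding=C

pickup(E)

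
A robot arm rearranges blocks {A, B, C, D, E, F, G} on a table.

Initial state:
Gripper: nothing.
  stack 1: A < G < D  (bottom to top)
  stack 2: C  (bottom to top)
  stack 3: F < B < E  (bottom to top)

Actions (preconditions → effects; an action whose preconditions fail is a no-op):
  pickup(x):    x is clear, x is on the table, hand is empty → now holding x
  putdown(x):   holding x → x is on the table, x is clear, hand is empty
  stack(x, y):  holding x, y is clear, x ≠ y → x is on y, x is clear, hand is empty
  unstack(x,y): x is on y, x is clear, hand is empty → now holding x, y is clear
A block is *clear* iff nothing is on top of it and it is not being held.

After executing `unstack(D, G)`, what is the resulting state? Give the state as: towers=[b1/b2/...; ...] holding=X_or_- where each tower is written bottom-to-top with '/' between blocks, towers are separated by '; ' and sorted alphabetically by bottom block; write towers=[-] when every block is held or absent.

before: towers=[A/G/D; C; F/B/E] holding=-
pre[unstack(D, G)]: on(D,G) ok, clear(D) ok, handempty ok
all met → apply unstack(D, G)
after:  towers=[A/G; C; F/B/E] holding=D

towers=[A/G; C; F/B/E] holding=D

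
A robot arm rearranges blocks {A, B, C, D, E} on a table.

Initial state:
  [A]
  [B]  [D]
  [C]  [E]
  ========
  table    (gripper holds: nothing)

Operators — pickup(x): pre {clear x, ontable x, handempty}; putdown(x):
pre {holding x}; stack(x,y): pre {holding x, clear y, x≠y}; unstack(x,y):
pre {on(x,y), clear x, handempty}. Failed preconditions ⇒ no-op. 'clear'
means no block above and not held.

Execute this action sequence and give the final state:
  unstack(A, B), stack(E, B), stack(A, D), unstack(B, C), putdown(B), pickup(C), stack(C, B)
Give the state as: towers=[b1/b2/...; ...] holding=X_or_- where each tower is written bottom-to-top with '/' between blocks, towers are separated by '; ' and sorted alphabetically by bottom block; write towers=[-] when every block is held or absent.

towers=[B/C; E/D/A] holding=-

step 1 (unstack(A, B)): towers=[C/B; E/D] holding=A
step 2 (stack(E, B)) [no-op]: towers=[C/B; E/D] holding=A
step 3 (stack(A, D)): towers=[C/B; E/D/A] holding=-
step 4 (unstack(B, C)): towers=[C; E/D/A] holding=B
step 5 (putdown(B)): towers=[B; C; E/D/A] holding=-
step 6 (pickup(C)): towers=[B; E/D/A] holding=C
step 7 (stack(C, B)): towers=[B/C; E/D/A] holding=-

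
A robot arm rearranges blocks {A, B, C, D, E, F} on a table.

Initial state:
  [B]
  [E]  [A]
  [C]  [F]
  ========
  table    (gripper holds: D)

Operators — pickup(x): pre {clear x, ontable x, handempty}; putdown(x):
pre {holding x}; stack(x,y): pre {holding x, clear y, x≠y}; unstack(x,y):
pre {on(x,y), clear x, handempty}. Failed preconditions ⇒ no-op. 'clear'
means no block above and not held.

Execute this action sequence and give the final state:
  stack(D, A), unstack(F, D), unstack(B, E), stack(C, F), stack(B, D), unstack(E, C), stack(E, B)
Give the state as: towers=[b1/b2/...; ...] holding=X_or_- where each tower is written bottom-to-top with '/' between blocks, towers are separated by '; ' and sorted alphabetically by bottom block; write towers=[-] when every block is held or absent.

step 1 (stack(D, A)): towers=[C/E/B; F/A/D] holding=-
step 2 (unstack(F, D)) [no-op]: towers=[C/E/B; F/A/D] holding=-
step 3 (unstack(B, E)): towers=[C/E; F/A/D] holding=B
step 4 (stack(C, F)) [no-op]: towers=[C/E; F/A/D] holding=B
step 5 (stack(B, D)): towers=[C/E; F/A/D/B] holding=-
step 6 (unstack(E, C)): towers=[C; F/A/D/B] holding=E
step 7 (stack(E, B)): towers=[C; F/A/D/B/E] holding=-

towers=[C; F/A/D/B/E] holding=-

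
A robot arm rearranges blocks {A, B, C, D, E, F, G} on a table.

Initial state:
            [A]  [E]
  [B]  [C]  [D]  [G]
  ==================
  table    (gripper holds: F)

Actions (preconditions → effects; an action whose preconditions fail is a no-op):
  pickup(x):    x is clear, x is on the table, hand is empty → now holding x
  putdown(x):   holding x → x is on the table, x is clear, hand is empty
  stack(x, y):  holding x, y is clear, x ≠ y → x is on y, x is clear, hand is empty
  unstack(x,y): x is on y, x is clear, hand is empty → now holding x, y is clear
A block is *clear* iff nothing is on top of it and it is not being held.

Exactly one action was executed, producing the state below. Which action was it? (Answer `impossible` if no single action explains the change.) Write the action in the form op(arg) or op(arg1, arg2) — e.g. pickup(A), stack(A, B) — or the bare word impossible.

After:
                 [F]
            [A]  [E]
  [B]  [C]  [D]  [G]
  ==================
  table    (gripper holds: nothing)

stack(F, E)

target: towers=[B; C; D/A; G/E/F] holding=-
        putdown(F) → towers=[B; C; D/A; F; G/E] holding=-
       stack(F, B) → towers=[B/F; C; D/A; G/E] holding=-
       stack(F, A) → towers=[B; C; D/A/F; G/E] holding=-
       stack(F, E) → towers=[B; C; D/A; G/E/F] holding=-  ← match
       stack(F, C) → towers=[B; C/F; D/A; G/E] holding=-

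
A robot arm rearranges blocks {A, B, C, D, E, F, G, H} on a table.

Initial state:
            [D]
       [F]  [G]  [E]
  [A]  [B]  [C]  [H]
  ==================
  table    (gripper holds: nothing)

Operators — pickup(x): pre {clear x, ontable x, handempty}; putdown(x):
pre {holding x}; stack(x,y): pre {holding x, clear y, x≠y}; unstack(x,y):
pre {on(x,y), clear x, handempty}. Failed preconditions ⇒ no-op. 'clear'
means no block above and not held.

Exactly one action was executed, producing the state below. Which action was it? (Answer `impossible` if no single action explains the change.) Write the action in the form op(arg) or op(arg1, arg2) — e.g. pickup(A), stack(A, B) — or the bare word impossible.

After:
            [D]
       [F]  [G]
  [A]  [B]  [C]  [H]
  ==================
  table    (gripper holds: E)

target: towers=[A; B/F; C/G/D; H] holding=E
         pickup(A) → towers=[B/F; C/G/D; H/E] holding=A
     unstack(E, H) → towers=[A; B/F; C/G/D; H] holding=E  ← match
     unstack(F, B) → towers=[A; B; C/G/D; H/E] holding=F
     unstack(D, G) → towers=[A; B/F; C/G; H/E] holding=D

unstack(E, H)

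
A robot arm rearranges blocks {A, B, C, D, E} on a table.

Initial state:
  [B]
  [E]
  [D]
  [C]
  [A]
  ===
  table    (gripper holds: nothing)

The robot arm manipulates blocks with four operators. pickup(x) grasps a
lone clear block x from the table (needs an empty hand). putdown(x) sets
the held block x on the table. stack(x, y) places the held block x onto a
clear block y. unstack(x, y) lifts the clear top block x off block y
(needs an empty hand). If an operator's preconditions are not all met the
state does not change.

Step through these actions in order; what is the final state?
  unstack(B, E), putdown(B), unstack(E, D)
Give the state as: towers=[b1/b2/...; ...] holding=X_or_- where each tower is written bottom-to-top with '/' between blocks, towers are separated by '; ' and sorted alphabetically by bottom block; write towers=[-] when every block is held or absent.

step 1 (unstack(B, E)): towers=[A/C/D/E] holding=B
step 2 (putdown(B)): towers=[A/C/D/E; B] holding=-
step 3 (unstack(E, D)): towers=[A/C/D; B] holding=E

towers=[A/C/D; B] holding=E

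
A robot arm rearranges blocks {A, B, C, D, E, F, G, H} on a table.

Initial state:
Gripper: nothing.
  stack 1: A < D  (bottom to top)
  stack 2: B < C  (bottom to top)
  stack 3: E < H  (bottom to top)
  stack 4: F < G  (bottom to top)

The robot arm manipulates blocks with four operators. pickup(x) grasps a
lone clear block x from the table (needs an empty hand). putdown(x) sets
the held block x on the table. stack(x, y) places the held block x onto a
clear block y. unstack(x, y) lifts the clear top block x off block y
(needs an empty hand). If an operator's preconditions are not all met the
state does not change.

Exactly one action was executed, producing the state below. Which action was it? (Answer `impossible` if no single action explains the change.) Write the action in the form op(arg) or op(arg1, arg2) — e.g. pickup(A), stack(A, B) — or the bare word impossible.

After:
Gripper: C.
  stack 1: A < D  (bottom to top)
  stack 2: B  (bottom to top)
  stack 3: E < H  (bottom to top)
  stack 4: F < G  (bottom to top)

unstack(C, B)

target: towers=[A/D; B; E/H; F/G] holding=C
     unstack(G, F) → towers=[A/D; B/C; E/H; F] holding=G
     unstack(H, E) → towers=[A/D; B/C; E; F/G] holding=H
     unstack(D, A) → towers=[A; B/C; E/H; F/G] holding=D
     unstack(C, B) → towers=[A/D; B; E/H; F/G] holding=C  ← match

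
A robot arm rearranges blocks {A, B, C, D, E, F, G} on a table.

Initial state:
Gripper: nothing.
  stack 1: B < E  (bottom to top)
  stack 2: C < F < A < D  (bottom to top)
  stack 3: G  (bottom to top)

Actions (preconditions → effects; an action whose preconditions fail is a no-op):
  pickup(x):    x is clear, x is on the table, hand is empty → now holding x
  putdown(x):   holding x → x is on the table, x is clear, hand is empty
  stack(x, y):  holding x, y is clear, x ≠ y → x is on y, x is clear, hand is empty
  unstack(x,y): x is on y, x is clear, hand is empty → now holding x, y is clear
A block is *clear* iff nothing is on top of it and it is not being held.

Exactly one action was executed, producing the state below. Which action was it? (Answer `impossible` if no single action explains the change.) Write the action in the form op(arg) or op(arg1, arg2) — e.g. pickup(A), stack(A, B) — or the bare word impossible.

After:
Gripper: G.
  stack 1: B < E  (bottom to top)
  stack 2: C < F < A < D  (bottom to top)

target: towers=[B/E; C/F/A/D] holding=G
         pickup(G) → towers=[B/E; C/F/A/D] holding=G  ← match
     unstack(D, A) → towers=[B/E; C/F/A; G] holding=D
     unstack(E, B) → towers=[B; C/F/A/D; G] holding=E

pickup(G)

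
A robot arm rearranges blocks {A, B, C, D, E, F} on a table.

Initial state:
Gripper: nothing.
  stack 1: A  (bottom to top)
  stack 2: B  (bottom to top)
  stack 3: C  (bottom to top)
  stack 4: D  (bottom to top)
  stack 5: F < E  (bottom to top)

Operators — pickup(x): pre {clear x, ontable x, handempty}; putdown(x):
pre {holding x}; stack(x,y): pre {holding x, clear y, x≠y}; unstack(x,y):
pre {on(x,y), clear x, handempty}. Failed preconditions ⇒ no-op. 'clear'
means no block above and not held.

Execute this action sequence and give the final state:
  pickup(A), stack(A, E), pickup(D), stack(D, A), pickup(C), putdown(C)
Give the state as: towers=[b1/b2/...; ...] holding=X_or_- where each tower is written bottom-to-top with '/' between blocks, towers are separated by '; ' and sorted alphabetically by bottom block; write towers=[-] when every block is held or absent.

towers=[B; C; F/E/A/D] holding=-

step 1 (pickup(A)): towers=[B; C; D; F/E] holding=A
step 2 (stack(A, E)): towers=[B; C; D; F/E/A] holding=-
step 3 (pickup(D)): towers=[B; C; F/E/A] holding=D
step 4 (stack(D, A)): towers=[B; C; F/E/A/D] holding=-
step 5 (pickup(C)): towers=[B; F/E/A/D] holding=C
step 6 (putdown(C)): towers=[B; C; F/E/A/D] holding=-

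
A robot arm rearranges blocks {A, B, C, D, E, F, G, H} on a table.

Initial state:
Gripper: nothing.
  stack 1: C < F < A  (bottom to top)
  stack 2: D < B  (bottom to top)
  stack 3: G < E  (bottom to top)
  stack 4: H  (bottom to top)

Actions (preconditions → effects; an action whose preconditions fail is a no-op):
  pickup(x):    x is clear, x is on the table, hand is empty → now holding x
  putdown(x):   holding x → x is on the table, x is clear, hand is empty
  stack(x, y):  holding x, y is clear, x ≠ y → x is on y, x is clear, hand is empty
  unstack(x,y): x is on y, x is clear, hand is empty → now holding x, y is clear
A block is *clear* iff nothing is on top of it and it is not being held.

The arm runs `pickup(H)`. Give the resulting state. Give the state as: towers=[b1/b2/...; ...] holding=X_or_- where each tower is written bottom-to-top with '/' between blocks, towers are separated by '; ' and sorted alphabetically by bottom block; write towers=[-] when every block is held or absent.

before: towers=[C/F/A; D/B; G/E; H] holding=-
pre[pickup(H)]: clear(H) ✓, ontable(H) ✓, handempty ✓
all met → apply pickup(H)
after:  towers=[C/F/A; D/B; G/E] holding=H

towers=[C/F/A; D/B; G/E] holding=H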